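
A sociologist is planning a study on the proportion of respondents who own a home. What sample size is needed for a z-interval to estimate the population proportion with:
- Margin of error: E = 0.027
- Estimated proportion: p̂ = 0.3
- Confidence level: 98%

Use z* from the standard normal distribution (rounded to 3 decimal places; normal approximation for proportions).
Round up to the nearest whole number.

Using z* for proportion z-interval (normal approximation).

For 98% confidence, z* = 2.326 (from standard normal table)

Sample size formula for proportion z-interval: n = z*²p̂(1-p̂)/E²

n = 2.326² × 0.3 × 0.7 / 0.027²
  = 5.410276 × 0.21 / 0.000729
  = 1558.5157

Round up to the nearest whole number: n = 1559

1559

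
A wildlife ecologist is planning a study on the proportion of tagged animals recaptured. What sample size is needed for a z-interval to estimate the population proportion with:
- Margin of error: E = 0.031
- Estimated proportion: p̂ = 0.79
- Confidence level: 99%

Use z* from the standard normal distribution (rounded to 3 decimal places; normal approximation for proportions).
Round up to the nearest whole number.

Using z* for proportion z-interval (normal approximation).

For 99% confidence, z* = 2.576 (from standard normal table)

Sample size formula for proportion z-interval: n = z*²p̂(1-p̂)/E²

n = 2.576² × 0.79 × 0.21 / 0.031²
  = 6.635776 × 0.1659 / 0.000961
  = 1145.5518

Round up to the nearest whole number: n = 1146

1146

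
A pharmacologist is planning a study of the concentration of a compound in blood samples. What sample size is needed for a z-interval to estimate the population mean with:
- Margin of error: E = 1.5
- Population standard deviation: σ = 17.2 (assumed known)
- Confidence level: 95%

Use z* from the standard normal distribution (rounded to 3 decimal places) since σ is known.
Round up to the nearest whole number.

Using z* since population σ is known (z-interval formula).

For 95% confidence, z* = 1.96 (from standard normal table)

Sample size formula for z-interval: n = (z*σ/E)²

n = (1.96 × 17.2 / 1.5)²
  = (22.474667)²
  = 505.1106

Round up to the nearest whole number: n = 506

506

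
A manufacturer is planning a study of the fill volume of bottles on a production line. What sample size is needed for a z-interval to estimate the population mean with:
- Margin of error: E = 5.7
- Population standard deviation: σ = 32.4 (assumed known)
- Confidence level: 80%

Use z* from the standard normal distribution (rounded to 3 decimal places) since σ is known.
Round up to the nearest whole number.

Using z* since population σ is known (z-interval formula).

For 80% confidence, z* = 1.282 (from standard normal table)

Sample size formula for z-interval: n = (z*σ/E)²

n = (1.282 × 32.4 / 5.7)²
  = (7.287158)²
  = 53.1027

Round up to the nearest whole number: n = 54

54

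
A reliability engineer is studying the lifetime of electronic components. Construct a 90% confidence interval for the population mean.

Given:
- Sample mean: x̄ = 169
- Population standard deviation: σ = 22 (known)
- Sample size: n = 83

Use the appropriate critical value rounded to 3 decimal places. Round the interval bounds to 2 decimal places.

The population standard deviation σ is known, so use a z-interval (standard normal critical value).

For 90% confidence, z* = 1.645 (from standard normal table)

Standard error: SE = σ/√n = 22/√83 = 2.414814

Margin of error: E = z* × SE = 1.645 × 2.414814 = 3.9724

Z-interval: x̄ ± E = 169 ± 3.9724 = (165.0276, 172.9724)

Rounded to 2 decimal places:

(165.03, 172.97)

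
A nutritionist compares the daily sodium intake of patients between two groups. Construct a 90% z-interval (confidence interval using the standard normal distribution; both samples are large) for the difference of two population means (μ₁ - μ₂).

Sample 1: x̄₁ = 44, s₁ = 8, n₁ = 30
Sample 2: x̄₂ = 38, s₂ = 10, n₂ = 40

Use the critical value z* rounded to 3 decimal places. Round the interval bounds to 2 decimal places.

Both samples are large (n₁ = 30 ≥ 30, n₂ = 40 ≥ 30), so a z-interval for the difference of means applies.

Point estimate: x̄₁ - x̄₂ = 44 - 38 = 6

Standard error: SE = √(s₁²/n₁ + s₂²/n₂)
= √(8²/30 + 10²/40)
= √(2.133333 + 2.500000)
= 2.152518

For 90% confidence, z* = 1.645 (from standard normal table)
Margin of error: E = z* × SE = 1.645 × 2.152518 = 3.5409

Z-interval: (x̄₁ - x̄₂) ± E = 6 ± 3.5409 = (2.4591, 9.5409)

Rounded to 2 decimal places:

(2.46, 9.54)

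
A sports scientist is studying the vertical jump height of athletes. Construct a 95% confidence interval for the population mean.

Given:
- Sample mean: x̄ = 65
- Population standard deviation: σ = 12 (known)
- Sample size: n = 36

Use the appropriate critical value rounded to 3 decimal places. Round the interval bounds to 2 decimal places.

The population standard deviation σ is known, so use a z-interval (standard normal critical value).

For 95% confidence, z* = 1.96 (from standard normal table)

Standard error: SE = σ/√n = 12/√36 = 2.000000

Margin of error: E = z* × SE = 1.96 × 2.000000 = 3.9200

Z-interval: x̄ ± E = 65 ± 3.9200 = (61.0800, 68.9200)

Rounded to 2 decimal places:

(61.08, 68.92)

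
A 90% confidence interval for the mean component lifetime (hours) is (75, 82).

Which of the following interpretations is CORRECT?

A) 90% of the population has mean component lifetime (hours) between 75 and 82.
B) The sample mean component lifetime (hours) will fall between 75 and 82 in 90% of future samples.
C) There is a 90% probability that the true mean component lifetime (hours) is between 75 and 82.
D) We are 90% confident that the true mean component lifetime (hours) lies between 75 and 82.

A confidence interval represents our confidence in the procedure, not a probability statement about the parameter.

Key concept: If we repeated this sampling process many times and computed a 90% CI each time, about 90% of those intervals would contain the true population parameter.

For this specific interval (75, 82):
- Midpoint (point estimate): 78.5
- Margin of error: 3.5

The correct interpretation is the one stating confidence that the true parameter lies in the interval — option D.

D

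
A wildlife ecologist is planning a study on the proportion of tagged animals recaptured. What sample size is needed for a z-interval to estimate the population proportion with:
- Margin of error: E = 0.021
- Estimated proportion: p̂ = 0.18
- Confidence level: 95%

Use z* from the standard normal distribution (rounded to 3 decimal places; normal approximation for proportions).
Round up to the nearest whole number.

Using z* for proportion z-interval (normal approximation).

For 95% confidence, z* = 1.96 (from standard normal table)

Sample size formula for proportion z-interval: n = z*²p̂(1-p̂)/E²

n = 1.96² × 0.18 × 0.82 / 0.021²
  = 3.8416 × 0.1476 / 0.000441
  = 1285.7600

Round up to the nearest whole number: n = 1286

1286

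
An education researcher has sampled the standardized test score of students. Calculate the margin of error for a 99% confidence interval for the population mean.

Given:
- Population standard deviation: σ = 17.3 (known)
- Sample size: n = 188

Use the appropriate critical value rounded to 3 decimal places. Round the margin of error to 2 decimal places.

The population standard deviation σ is known, so use the z-interval margin of error formula.

For 99% confidence, z* = 2.576 (from standard normal table)

Margin of error formula for z-interval: E = z* × σ/√n

E = 2.576 × 17.3/√188
  = 2.576 × 1.261732
  = 3.2502

Rounded to 2 decimal places:

3.25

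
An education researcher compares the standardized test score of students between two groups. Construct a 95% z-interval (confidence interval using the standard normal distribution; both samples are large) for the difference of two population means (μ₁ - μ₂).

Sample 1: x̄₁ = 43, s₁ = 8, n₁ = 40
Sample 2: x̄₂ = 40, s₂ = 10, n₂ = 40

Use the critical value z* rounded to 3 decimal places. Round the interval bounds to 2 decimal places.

Both samples are large (n₁ = 40 ≥ 30, n₂ = 40 ≥ 30), so a z-interval for the difference of means applies.

Point estimate: x̄₁ - x̄₂ = 43 - 40 = 3

Standard error: SE = √(s₁²/n₁ + s₂²/n₂)
= √(8²/40 + 10²/40)
= √(1.600000 + 2.500000)
= 2.024846

For 95% confidence, z* = 1.96 (from standard normal table)
Margin of error: E = z* × SE = 1.96 × 2.024846 = 3.9687

Z-interval: (x̄₁ - x̄₂) ± E = 3 ± 3.9687 = (-0.9687, 6.9687)

Rounded to 2 decimal places:

(-0.97, 6.97)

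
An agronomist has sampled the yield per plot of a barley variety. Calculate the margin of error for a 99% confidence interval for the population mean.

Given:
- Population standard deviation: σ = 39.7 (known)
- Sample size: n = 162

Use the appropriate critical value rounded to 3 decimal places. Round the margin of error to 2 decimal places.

The population standard deviation σ is known, so use the z-interval margin of error formula.

For 99% confidence, z* = 2.576 (from standard normal table)

Margin of error formula for z-interval: E = z* × σ/√n

E = 2.576 × 39.7/√162
  = 2.576 × 3.119127
  = 8.0349

Rounded to 2 decimal places:

8.03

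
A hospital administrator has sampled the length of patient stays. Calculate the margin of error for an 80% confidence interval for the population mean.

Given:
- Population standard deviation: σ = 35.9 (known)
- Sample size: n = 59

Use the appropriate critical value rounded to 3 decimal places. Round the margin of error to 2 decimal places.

The population standard deviation σ is known, so use the z-interval margin of error formula.

For 80% confidence, z* = 1.282 (from standard normal table)

Margin of error formula for z-interval: E = z* × σ/√n

E = 1.282 × 35.9/√59
  = 1.282 × 4.673782
  = 5.9918

Rounded to 2 decimal places:

5.99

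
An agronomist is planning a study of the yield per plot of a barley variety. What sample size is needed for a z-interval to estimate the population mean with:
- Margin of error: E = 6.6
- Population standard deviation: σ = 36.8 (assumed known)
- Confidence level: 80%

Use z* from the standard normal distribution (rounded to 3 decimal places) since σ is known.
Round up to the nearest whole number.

Using z* since population σ is known (z-interval formula).

For 80% confidence, z* = 1.282 (from standard normal table)

Sample size formula for z-interval: n = (z*σ/E)²

n = (1.282 × 36.8 / 6.6)²
  = (7.148121)²
  = 51.0956

Round up to the nearest whole number: n = 52

52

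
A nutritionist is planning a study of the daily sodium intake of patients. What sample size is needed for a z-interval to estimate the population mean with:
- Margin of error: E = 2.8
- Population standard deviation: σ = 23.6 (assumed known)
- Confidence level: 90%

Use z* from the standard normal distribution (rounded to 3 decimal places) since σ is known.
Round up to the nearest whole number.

Using z* since population σ is known (z-interval formula).

For 90% confidence, z* = 1.645 (from standard normal table)

Sample size formula for z-interval: n = (z*σ/E)²

n = (1.645 × 23.6 / 2.8)²
  = (13.865000)²
  = 192.2382

Round up to the nearest whole number: n = 193

193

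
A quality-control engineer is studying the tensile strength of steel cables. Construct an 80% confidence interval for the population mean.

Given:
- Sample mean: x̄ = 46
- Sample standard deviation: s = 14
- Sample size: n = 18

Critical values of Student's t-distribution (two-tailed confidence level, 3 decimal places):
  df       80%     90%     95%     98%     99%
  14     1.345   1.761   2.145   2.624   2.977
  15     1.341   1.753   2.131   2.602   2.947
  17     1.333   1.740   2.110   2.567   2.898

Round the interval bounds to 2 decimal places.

The population standard deviation σ is unknown (only the sample standard deviation s is given), so use a t-interval with df = n - 1 = 18 - 1 = 17.

For 80% confidence with df = 17, t* = 1.333 (from t-table)

Standard error: SE = s/√n = 14/√18 = 3.299832

Margin of error: E = t* × SE = 1.333 × 3.299832 = 4.3987

T-interval: x̄ ± E = 46 ± 4.3987 = (41.6013, 50.3987)

Rounded to 2 decimal places:

(41.60, 50.40)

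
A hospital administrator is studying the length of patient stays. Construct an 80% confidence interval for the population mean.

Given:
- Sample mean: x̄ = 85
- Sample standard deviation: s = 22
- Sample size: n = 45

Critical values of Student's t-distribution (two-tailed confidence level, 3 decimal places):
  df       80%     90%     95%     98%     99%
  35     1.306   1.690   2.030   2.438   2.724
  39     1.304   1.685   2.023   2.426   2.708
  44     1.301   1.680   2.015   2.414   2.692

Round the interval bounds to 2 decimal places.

The population standard deviation σ is unknown (only the sample standard deviation s is given), so use a t-interval with df = n - 1 = 45 - 1 = 44.

For 80% confidence with df = 44, t* = 1.301 (from t-table)

Standard error: SE = s/√n = 22/√45 = 3.279566

Margin of error: E = t* × SE = 1.301 × 3.279566 = 4.2667

T-interval: x̄ ± E = 85 ± 4.2667 = (80.7333, 89.2667)

Rounded to 2 decimal places:

(80.73, 89.27)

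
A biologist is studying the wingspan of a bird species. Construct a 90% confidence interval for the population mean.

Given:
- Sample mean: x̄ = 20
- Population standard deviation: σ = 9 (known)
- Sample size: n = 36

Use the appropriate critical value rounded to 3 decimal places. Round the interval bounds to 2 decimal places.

The population standard deviation σ is known, so use a z-interval (standard normal critical value).

For 90% confidence, z* = 1.645 (from standard normal table)

Standard error: SE = σ/√n = 9/√36 = 1.500000

Margin of error: E = z* × SE = 1.645 × 1.500000 = 2.4675

Z-interval: x̄ ± E = 20 ± 2.4675 = (17.5325, 22.4675)

Rounded to 2 decimal places:

(17.53, 22.47)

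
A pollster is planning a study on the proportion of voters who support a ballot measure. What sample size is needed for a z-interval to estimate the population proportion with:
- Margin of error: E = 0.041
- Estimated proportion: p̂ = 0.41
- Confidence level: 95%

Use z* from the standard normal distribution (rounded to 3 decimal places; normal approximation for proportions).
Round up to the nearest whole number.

Using z* for proportion z-interval (normal approximation).

For 95% confidence, z* = 1.96 (from standard normal table)

Sample size formula for proportion z-interval: n = z*²p̂(1-p̂)/E²

n = 1.96² × 0.41 × 0.59 / 0.041²
  = 3.8416 × 0.2419 / 0.001681
  = 552.8156

Round up to the nearest whole number: n = 553

553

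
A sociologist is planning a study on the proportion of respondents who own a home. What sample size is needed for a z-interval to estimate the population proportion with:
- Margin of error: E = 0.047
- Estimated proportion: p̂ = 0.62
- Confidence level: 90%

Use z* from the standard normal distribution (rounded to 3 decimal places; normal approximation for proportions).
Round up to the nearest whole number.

Using z* for proportion z-interval (normal approximation).

For 90% confidence, z* = 1.645 (from standard normal table)

Sample size formula for proportion z-interval: n = z*²p̂(1-p̂)/E²

n = 1.645² × 0.62 × 0.38 / 0.047²
  = 2.706025 × 0.2356 / 0.002209
  = 288.6100

Round up to the nearest whole number: n = 289

289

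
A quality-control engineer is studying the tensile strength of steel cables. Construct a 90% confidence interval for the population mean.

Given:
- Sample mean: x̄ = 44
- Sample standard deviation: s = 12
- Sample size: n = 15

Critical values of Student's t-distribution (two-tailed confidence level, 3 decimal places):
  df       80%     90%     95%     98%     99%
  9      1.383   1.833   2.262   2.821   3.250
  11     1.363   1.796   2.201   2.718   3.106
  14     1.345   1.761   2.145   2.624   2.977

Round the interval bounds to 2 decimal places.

The population standard deviation σ is unknown (only the sample standard deviation s is given), so use a t-interval with df = n - 1 = 15 - 1 = 14.

For 90% confidence with df = 14, t* = 1.761 (from t-table)

Standard error: SE = s/√n = 12/√15 = 3.098387

Margin of error: E = t* × SE = 1.761 × 3.098387 = 5.4563

T-interval: x̄ ± E = 44 ± 5.4563 = (38.5437, 49.4563)

Rounded to 2 decimal places:

(38.54, 49.46)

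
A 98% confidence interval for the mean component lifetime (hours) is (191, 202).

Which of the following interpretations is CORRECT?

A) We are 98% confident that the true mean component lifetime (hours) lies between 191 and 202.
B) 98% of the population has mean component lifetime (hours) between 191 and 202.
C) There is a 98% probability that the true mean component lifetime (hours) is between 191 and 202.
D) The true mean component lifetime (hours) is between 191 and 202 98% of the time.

A confidence interval represents our confidence in the procedure, not a probability statement about the parameter.

Key concept: If we repeated this sampling process many times and computed a 98% CI each time, about 98% of those intervals would contain the true population parameter.

For this specific interval (191, 202):
- Midpoint (point estimate): 196.5
- Margin of error: 5.5

The correct interpretation is the one stating confidence that the true parameter lies in the interval — option A.

A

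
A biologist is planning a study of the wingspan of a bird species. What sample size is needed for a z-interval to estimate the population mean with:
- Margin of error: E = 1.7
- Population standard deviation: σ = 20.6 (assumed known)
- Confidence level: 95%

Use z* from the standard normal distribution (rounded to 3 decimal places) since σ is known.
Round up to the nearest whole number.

Using z* since population σ is known (z-interval formula).

For 95% confidence, z* = 1.96 (from standard normal table)

Sample size formula for z-interval: n = (z*σ/E)²

n = (1.96 × 20.6 / 1.7)²
  = (23.750588)²
  = 564.0904

Round up to the nearest whole number: n = 565

565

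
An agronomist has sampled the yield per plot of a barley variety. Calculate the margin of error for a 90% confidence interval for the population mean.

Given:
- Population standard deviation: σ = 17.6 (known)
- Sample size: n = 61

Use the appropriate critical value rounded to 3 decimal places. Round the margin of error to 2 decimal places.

The population standard deviation σ is known, so use the z-interval margin of error formula.

For 90% confidence, z* = 1.645 (from standard normal table)

Margin of error formula for z-interval: E = z* × σ/√n

E = 1.645 × 17.6/√61
  = 1.645 × 2.253449
  = 3.7069

Rounded to 2 decimal places:

3.71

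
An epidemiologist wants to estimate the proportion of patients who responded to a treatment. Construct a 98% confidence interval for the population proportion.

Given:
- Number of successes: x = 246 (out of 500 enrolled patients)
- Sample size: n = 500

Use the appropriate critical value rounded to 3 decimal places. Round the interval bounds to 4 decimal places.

Sample proportion: p̂ = 246/500 = 0.492000

Check conditions for normal approximation:
  np̂ = 246 ≥ 10 ✓
  n(1-p̂) = 254 ≥ 10 ✓

The sample is large enough, so use a z-interval (normal approximation) for the proportion.

For 98% confidence, z* = 2.326 (from standard normal table)

Standard error: SE = √(p̂(1-p̂)/n) = √(0.492000×0.508000/500) = 0.02235782

Margin of error: E = z* × SE = 2.326 × 0.02235782 = 0.052004

Z-interval: p̂ ± E = 0.492000 ± 0.052004 = (0.439996, 0.544004)

Rounded to 4 decimal places:

(0.4400, 0.5440)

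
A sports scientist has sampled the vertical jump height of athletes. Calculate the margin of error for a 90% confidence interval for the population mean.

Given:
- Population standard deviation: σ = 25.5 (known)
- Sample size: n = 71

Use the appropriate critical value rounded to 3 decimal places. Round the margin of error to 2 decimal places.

The population standard deviation σ is known, so use the z-interval margin of error formula.

For 90% confidence, z* = 1.645 (from standard normal table)

Margin of error formula for z-interval: E = z* × σ/√n

E = 1.645 × 25.5/√71
  = 1.645 × 3.026293
  = 4.9783

Rounded to 2 decimal places:

4.98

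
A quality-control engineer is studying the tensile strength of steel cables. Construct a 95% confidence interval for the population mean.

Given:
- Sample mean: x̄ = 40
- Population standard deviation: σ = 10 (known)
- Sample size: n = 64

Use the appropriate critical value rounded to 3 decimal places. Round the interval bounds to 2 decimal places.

The population standard deviation σ is known, so use a z-interval (standard normal critical value).

For 95% confidence, z* = 1.96 (from standard normal table)

Standard error: SE = σ/√n = 10/√64 = 1.250000

Margin of error: E = z* × SE = 1.96 × 1.250000 = 2.4500

Z-interval: x̄ ± E = 40 ± 2.4500 = (37.5500, 42.4500)

Rounded to 2 decimal places:

(37.55, 42.45)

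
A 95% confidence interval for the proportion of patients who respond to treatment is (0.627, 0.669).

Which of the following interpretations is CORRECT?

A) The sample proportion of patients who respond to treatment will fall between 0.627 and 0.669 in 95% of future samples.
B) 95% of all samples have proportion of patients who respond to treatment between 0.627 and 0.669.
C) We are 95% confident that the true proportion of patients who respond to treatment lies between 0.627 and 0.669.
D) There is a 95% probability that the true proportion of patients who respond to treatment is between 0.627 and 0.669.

A confidence interval represents our confidence in the procedure, not a probability statement about the parameter.

Key concept: If we repeated this sampling process many times and computed a 95% CI each time, about 95% of those intervals would contain the true population parameter.

For this specific interval (0.627, 0.669):
- Midpoint (point estimate): 0.648
- Margin of error: 0.021

The correct interpretation is the one stating confidence that the true parameter lies in the interval — option C.

C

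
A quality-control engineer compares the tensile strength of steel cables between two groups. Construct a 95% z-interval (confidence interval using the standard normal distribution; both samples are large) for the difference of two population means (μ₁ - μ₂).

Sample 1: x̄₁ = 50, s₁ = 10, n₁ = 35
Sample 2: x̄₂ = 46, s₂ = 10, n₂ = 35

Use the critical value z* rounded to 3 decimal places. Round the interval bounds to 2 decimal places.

Both samples are large (n₁ = 35 ≥ 30, n₂ = 35 ≥ 30), so a z-interval for the difference of means applies.

Point estimate: x̄₁ - x̄₂ = 50 - 46 = 4

Standard error: SE = √(s₁²/n₁ + s₂²/n₂)
= √(10²/35 + 10²/35)
= √(2.857143 + 2.857143)
= 2.390457

For 95% confidence, z* = 1.96 (from standard normal table)
Margin of error: E = z* × SE = 1.96 × 2.390457 = 4.6853

Z-interval: (x̄₁ - x̄₂) ± E = 4 ± 4.6853 = (-0.6853, 8.6853)

Rounded to 2 decimal places:

(-0.69, 8.69)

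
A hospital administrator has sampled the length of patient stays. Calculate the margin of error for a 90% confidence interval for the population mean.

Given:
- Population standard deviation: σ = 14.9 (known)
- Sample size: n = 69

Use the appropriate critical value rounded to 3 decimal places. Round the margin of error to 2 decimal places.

The population standard deviation σ is known, so use the z-interval margin of error formula.

For 90% confidence, z* = 1.645 (from standard normal table)

Margin of error formula for z-interval: E = z* × σ/√n

E = 1.645 × 14.9/√69
  = 1.645 × 1.793749
  = 2.9507

Rounded to 2 decimal places:

2.95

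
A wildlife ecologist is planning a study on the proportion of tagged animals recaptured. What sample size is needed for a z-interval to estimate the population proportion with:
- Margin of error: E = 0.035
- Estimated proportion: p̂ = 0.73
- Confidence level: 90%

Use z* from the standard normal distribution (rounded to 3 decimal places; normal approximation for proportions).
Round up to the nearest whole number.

Using z* for proportion z-interval (normal approximation).

For 90% confidence, z* = 1.645 (from standard normal table)

Sample size formula for proportion z-interval: n = z*²p̂(1-p̂)/E²

n = 1.645² × 0.73 × 0.27 / 0.035²
  = 2.706025 × 0.1971 / 0.001225
  = 435.3939

Round up to the nearest whole number: n = 436

436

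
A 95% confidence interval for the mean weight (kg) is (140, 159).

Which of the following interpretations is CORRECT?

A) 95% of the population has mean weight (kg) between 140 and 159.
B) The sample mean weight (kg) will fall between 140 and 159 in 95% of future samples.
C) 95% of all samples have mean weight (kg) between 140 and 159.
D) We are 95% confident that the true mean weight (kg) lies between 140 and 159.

A confidence interval represents our confidence in the procedure, not a probability statement about the parameter.

Key concept: If we repeated this sampling process many times and computed a 95% CI each time, about 95% of those intervals would contain the true population parameter.

For this specific interval (140, 159):
- Midpoint (point estimate): 149.5
- Margin of error: 9.5

The correct interpretation is the one stating confidence that the true parameter lies in the interval — option D.

D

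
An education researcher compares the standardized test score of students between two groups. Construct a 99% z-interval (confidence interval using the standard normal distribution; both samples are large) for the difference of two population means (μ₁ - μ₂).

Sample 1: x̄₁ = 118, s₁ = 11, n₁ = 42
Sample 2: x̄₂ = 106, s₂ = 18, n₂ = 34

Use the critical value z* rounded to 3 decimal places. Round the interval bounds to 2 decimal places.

Both samples are large (n₁ = 42 ≥ 30, n₂ = 34 ≥ 30), so a z-interval for the difference of means applies.

Point estimate: x̄₁ - x̄₂ = 118 - 106 = 12

Standard error: SE = √(s₁²/n₁ + s₂²/n₂)
= √(11²/42 + 18²/34)
= √(2.880952 + 9.529412)
= 3.522835

For 99% confidence, z* = 2.576 (from standard normal table)
Margin of error: E = z* × SE = 2.576 × 3.522835 = 9.0748

Z-interval: (x̄₁ - x̄₂) ± E = 12 ± 9.0748 = (2.9252, 21.0748)

Rounded to 2 decimal places:

(2.93, 21.07)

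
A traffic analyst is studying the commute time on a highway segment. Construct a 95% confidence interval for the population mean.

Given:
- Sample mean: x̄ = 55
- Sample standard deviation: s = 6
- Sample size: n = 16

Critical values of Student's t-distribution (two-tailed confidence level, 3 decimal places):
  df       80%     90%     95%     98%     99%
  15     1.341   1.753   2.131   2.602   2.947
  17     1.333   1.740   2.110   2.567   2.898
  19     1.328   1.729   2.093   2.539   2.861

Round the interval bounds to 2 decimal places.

The population standard deviation σ is unknown (only the sample standard deviation s is given), so use a t-interval with df = n - 1 = 16 - 1 = 15.

For 95% confidence with df = 15, t* = 2.131 (from t-table)

Standard error: SE = s/√n = 6/√16 = 1.500000

Margin of error: E = t* × SE = 2.131 × 1.500000 = 3.1965

T-interval: x̄ ± E = 55 ± 3.1965 = (51.8035, 58.1965)

Rounded to 2 decimal places:

(51.80, 58.20)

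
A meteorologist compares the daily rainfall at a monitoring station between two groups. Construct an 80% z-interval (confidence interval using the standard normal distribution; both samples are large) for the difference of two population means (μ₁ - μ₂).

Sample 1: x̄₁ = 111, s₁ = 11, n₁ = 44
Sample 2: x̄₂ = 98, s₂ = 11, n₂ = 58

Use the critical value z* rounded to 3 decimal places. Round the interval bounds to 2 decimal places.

Both samples are large (n₁ = 44 ≥ 30, n₂ = 58 ≥ 30), so a z-interval for the difference of means applies.

Point estimate: x̄₁ - x̄₂ = 111 - 98 = 13

Standard error: SE = √(s₁²/n₁ + s₂²/n₂)
= √(11²/44 + 11²/58)
= √(2.750000 + 2.086207)
= 2.199138

For 80% confidence, z* = 1.282 (from standard normal table)
Margin of error: E = z* × SE = 1.282 × 2.199138 = 2.8193

Z-interval: (x̄₁ - x̄₂) ± E = 13 ± 2.8193 = (10.1807, 15.8193)

Rounded to 2 decimal places:

(10.18, 15.82)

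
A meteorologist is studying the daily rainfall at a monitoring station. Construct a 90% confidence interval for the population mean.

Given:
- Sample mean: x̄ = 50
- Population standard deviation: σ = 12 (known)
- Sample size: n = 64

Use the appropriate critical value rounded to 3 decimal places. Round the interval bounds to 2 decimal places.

The population standard deviation σ is known, so use a z-interval (standard normal critical value).

For 90% confidence, z* = 1.645 (from standard normal table)

Standard error: SE = σ/√n = 12/√64 = 1.500000

Margin of error: E = z* × SE = 1.645 × 1.500000 = 2.4675

Z-interval: x̄ ± E = 50 ± 2.4675 = (47.5325, 52.4675)

Rounded to 2 decimal places:

(47.53, 52.47)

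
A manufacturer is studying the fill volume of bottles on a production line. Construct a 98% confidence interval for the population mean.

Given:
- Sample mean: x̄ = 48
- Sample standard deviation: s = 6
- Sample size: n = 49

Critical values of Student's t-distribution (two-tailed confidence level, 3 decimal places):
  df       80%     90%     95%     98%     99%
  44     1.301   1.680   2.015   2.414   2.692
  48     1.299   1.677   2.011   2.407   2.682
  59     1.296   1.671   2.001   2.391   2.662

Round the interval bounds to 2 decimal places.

The population standard deviation σ is unknown (only the sample standard deviation s is given), so use a t-interval with df = n - 1 = 49 - 1 = 48.

For 98% confidence with df = 48, t* = 2.407 (from t-table)

Standard error: SE = s/√n = 6/√49 = 0.857143

Margin of error: E = t* × SE = 2.407 × 0.857143 = 2.0631

T-interval: x̄ ± E = 48 ± 2.0631 = (45.9369, 50.0631)

Rounded to 2 decimal places:

(45.94, 50.06)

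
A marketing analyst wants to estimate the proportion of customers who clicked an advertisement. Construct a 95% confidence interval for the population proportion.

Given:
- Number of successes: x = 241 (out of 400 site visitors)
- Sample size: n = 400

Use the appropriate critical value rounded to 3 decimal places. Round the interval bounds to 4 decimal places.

Sample proportion: p̂ = 241/400 = 0.602500

Check conditions for normal approximation:
  np̂ = 241 ≥ 10 ✓
  n(1-p̂) = 159 ≥ 10 ✓

The sample is large enough, so use a z-interval (normal approximation) for the proportion.

For 95% confidence, z* = 1.96 (from standard normal table)

Standard error: SE = √(p̂(1-p̂)/n) = √(0.602500×0.397500/400) = 0.02446905

Margin of error: E = z* × SE = 1.96 × 0.02446905 = 0.047959

Z-interval: p̂ ± E = 0.602500 ± 0.047959 = (0.554541, 0.650459)

Rounded to 4 decimal places:

(0.5545, 0.6505)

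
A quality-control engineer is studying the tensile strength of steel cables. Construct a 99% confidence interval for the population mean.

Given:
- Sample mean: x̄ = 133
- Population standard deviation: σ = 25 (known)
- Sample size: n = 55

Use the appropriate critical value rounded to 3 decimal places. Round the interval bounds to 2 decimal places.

The population standard deviation σ is known, so use a z-interval (standard normal critical value).

For 99% confidence, z* = 2.576 (from standard normal table)

Standard error: SE = σ/√n = 25/√55 = 3.370999

Margin of error: E = z* × SE = 2.576 × 3.370999 = 8.6837

Z-interval: x̄ ± E = 133 ± 8.6837 = (124.3163, 141.6837)

Rounded to 2 decimal places:

(124.32, 141.68)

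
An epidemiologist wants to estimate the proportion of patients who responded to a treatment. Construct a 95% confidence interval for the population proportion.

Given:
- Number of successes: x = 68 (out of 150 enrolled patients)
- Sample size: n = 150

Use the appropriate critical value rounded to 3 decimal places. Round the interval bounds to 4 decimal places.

Sample proportion: p̂ = 68/150 = 0.453333

Check conditions for normal approximation:
  np̂ = 68 ≥ 10 ✓
  n(1-p̂) = 82 ≥ 10 ✓

The sample is large enough, so use a z-interval (normal approximation) for the proportion.

For 95% confidence, z* = 1.96 (from standard normal table)

Standard error: SE = √(p̂(1-p̂)/n) = √(0.453333×0.546667/150) = 0.04064663

Margin of error: E = z* × SE = 1.96 × 0.04064663 = 0.079667

Z-interval: p̂ ± E = 0.453333 ± 0.079667 = (0.373666, 0.533001)

Rounded to 4 decimal places:

(0.3737, 0.5330)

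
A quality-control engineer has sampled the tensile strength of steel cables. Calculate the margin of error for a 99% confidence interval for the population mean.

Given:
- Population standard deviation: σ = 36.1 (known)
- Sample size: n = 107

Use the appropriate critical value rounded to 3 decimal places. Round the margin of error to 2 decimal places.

The population standard deviation σ is known, so use the z-interval margin of error formula.

For 99% confidence, z* = 2.576 (from standard normal table)

Margin of error formula for z-interval: E = z* × σ/√n

E = 2.576 × 36.1/√107
  = 2.576 × 3.489919
  = 8.9900

Rounded to 2 decimal places:

8.99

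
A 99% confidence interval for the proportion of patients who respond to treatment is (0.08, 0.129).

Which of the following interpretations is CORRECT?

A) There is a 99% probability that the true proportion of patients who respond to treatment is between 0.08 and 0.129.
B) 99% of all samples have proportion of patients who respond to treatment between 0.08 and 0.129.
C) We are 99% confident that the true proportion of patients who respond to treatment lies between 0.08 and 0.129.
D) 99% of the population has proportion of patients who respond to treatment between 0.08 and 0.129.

A confidence interval represents our confidence in the procedure, not a probability statement about the parameter.

Key concept: If we repeated this sampling process many times and computed a 99% CI each time, about 99% of those intervals would contain the true population parameter.

For this specific interval (0.08, 0.129):
- Midpoint (point estimate): 0.1045
- Margin of error: 0.0245

The correct interpretation is the one stating confidence that the true parameter lies in the interval — option C.

C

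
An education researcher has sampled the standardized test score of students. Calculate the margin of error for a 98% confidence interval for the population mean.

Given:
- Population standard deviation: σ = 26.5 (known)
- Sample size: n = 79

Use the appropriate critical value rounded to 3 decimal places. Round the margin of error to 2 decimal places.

The population standard deviation σ is known, so use the z-interval margin of error formula.

For 98% confidence, z* = 2.326 (from standard normal table)

Margin of error formula for z-interval: E = z* × σ/√n

E = 2.326 × 26.5/√79
  = 2.326 × 2.981483
  = 6.9349

Rounded to 2 decimal places:

6.93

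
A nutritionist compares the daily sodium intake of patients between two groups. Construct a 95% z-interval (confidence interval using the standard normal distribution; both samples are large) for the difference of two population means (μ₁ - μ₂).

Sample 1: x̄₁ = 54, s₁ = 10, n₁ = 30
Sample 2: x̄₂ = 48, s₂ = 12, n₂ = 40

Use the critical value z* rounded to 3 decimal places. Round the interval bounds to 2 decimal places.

Both samples are large (n₁ = 30 ≥ 30, n₂ = 40 ≥ 30), so a z-interval for the difference of means applies.

Point estimate: x̄₁ - x̄₂ = 54 - 48 = 6

Standard error: SE = √(s₁²/n₁ + s₂²/n₂)
= √(10²/30 + 12²/40)
= √(3.333333 + 3.600000)
= 2.633122

For 95% confidence, z* = 1.96 (from standard normal table)
Margin of error: E = z* × SE = 1.96 × 2.633122 = 5.1609

Z-interval: (x̄₁ - x̄₂) ± E = 6 ± 5.1609 = (0.8391, 11.1609)

Rounded to 2 decimal places:

(0.84, 11.16)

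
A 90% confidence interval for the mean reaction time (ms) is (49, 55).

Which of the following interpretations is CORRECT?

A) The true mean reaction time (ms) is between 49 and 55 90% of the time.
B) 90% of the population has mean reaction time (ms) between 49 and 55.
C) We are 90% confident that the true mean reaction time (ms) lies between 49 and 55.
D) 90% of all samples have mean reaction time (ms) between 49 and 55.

A confidence interval represents our confidence in the procedure, not a probability statement about the parameter.

Key concept: If we repeated this sampling process many times and computed a 90% CI each time, about 90% of those intervals would contain the true population parameter.

For this specific interval (49, 55):
- Midpoint (point estimate): 52
- Margin of error: 3

The correct interpretation is the one stating confidence that the true parameter lies in the interval — option C.

C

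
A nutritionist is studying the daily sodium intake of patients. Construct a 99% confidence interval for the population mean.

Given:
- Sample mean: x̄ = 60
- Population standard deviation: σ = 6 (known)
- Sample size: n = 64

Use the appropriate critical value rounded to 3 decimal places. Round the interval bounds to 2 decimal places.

The population standard deviation σ is known, so use a z-interval (standard normal critical value).

For 99% confidence, z* = 2.576 (from standard normal table)

Standard error: SE = σ/√n = 6/√64 = 0.750000

Margin of error: E = z* × SE = 2.576 × 0.750000 = 1.9320

Z-interval: x̄ ± E = 60 ± 1.9320 = (58.0680, 61.9320)

Rounded to 2 decimal places:

(58.07, 61.93)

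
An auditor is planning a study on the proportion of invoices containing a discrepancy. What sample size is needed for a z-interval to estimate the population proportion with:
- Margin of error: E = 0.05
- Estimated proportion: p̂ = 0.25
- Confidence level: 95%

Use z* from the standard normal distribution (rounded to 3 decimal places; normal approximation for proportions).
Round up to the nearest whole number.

Using z* for proportion z-interval (normal approximation).

For 95% confidence, z* = 1.96 (from standard normal table)

Sample size formula for proportion z-interval: n = z*²p̂(1-p̂)/E²

n = 1.96² × 0.25 × 0.75 / 0.05²
  = 3.8416 × 0.1875 / 0.0025
  = 288.1200

Round up to the nearest whole number: n = 289

289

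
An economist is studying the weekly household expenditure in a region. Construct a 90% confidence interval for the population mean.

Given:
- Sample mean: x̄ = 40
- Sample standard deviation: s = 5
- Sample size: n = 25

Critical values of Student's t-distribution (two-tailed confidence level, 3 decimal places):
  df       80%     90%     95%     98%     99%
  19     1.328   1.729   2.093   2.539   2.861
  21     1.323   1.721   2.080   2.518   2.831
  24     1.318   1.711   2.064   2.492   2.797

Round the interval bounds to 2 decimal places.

The population standard deviation σ is unknown (only the sample standard deviation s is given), so use a t-interval with df = n - 1 = 25 - 1 = 24.

For 90% confidence with df = 24, t* = 1.711 (from t-table)

Standard error: SE = s/√n = 5/√25 = 1.000000

Margin of error: E = t* × SE = 1.711 × 1.000000 = 1.7110

T-interval: x̄ ± E = 40 ± 1.7110 = (38.2890, 41.7110)

Rounded to 2 decimal places:

(38.29, 41.71)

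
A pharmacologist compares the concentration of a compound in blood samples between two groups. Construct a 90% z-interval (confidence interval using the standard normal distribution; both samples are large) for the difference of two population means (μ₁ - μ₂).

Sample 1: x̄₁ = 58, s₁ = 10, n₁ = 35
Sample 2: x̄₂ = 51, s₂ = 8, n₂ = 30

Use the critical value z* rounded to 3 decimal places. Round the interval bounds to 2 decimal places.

Both samples are large (n₁ = 35 ≥ 30, n₂ = 30 ≥ 30), so a z-interval for the difference of means applies.

Point estimate: x̄₁ - x̄₂ = 58 - 51 = 7

Standard error: SE = √(s₁²/n₁ + s₂²/n₂)
= √(10²/35 + 8²/30)
= √(2.857143 + 2.133333)
= 2.233937

For 90% confidence, z* = 1.645 (from standard normal table)
Margin of error: E = z* × SE = 1.645 × 2.233937 = 3.6748

Z-interval: (x̄₁ - x̄₂) ± E = 7 ± 3.6748 = (3.3252, 10.6748)

Rounded to 2 decimal places:

(3.33, 10.67)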